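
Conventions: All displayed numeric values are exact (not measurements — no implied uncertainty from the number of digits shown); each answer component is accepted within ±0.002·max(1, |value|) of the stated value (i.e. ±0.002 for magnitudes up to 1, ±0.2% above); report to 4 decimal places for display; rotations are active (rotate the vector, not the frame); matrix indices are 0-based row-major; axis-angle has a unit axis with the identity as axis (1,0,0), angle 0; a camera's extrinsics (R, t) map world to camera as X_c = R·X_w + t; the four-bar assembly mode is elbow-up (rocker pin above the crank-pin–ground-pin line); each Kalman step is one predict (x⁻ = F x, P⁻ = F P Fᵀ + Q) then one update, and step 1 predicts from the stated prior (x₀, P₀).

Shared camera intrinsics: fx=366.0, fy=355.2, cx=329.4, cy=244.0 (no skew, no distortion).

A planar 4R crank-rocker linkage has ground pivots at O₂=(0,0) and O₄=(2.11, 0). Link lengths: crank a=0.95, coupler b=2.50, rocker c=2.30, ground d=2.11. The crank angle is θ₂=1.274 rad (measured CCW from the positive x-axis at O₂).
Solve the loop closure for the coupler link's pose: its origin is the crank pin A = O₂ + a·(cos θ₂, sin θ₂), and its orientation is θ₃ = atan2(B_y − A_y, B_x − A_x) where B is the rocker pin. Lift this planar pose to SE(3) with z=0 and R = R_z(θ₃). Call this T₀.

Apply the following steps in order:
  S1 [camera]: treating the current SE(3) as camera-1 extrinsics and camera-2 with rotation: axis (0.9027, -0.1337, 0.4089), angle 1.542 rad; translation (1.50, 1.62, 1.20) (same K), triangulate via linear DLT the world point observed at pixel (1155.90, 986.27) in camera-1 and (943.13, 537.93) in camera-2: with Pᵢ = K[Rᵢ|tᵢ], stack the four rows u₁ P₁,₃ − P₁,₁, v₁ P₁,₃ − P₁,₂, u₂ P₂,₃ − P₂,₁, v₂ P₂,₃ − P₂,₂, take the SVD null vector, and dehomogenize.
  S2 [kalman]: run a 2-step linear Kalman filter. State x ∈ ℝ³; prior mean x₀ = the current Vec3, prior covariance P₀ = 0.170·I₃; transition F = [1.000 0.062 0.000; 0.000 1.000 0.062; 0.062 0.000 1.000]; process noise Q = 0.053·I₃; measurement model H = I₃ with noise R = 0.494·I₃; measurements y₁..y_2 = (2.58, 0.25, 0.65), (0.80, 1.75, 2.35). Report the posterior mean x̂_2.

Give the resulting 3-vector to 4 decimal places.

source (fourbar_fk): coupler pose = R=[0.8345 -0.5510 0.0000; 0.5510 0.8345 0.0000; 0.0000 0.0000 1.0000], t=(0.2778, 0.9085, 0.0000)
after S1 (triangulate): (1.1453, -0.2960, 0.6185)
after S2 (kf_track): (1.3971, 0.4989, 1.2695)

result = (1.3971, 0.4989, 1.2695)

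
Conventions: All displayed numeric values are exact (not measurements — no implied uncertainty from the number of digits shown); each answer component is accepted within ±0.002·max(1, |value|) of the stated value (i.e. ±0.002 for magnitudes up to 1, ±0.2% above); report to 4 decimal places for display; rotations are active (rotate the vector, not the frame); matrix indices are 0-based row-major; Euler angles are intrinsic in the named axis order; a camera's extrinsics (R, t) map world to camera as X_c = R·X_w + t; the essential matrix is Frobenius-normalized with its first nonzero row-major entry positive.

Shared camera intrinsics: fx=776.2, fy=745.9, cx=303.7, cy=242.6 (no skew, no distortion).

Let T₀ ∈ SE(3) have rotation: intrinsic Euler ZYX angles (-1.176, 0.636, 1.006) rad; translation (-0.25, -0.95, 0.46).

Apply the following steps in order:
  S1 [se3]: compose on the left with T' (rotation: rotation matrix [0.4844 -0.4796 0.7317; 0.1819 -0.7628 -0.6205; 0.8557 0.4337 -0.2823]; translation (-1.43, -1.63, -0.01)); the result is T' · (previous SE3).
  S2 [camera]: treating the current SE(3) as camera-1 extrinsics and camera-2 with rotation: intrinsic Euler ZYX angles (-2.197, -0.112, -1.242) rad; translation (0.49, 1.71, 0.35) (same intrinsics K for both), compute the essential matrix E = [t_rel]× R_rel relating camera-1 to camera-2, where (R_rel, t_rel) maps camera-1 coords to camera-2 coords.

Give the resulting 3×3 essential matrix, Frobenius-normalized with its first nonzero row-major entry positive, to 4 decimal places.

after S1 (compose_se3): R=[0.0714 0.9534 0.2931; 0.9913 -0.1004 0.0849; 0.1104 0.2845 -0.9523], t=(-0.7589, -1.2362, -0.7658)
after S2 (essential): [0.5506 0.1522 0.1693; 0.4273 -0.2628 -0.0354; 0.0084 -0.5741 -0.2499]

matrix = [0.5506 0.1522 0.1693; 0.4273 -0.2628 -0.0354; 0.0084 -0.5741 -0.2499]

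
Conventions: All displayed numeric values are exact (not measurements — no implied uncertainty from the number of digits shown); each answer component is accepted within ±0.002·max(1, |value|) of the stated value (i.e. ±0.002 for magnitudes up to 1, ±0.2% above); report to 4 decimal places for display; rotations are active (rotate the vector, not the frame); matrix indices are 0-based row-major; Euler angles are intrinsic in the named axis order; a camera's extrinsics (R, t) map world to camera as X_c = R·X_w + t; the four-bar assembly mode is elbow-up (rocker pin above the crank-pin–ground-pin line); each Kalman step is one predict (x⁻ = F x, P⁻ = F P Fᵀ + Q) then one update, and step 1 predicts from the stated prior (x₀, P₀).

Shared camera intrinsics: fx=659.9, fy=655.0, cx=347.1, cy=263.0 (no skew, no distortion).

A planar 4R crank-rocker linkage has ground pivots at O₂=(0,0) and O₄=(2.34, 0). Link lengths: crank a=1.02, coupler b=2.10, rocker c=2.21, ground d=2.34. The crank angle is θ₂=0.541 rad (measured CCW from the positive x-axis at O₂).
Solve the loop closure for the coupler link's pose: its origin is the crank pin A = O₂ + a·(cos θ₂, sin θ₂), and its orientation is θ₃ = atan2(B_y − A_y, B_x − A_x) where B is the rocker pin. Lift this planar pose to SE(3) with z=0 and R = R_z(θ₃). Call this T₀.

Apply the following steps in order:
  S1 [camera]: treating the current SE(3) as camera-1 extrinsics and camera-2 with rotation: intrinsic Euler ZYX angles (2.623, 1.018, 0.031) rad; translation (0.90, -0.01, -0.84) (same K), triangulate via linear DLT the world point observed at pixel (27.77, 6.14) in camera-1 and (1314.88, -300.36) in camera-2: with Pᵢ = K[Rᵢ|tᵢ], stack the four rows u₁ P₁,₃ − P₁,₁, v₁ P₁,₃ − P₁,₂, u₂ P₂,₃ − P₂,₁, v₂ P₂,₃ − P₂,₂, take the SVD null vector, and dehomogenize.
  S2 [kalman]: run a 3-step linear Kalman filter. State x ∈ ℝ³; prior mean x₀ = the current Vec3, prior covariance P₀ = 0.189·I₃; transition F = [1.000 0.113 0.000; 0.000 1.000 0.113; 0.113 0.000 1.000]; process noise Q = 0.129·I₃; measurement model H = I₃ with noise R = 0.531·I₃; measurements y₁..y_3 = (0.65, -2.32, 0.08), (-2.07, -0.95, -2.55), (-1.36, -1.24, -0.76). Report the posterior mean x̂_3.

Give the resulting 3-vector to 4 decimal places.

source (fourbar_fk): coupler pose = R=[0.6028 -0.7979 0.0000; 0.7979 0.6028 0.0000; 0.0000 0.0000 1.0000], t=(0.8743, 0.5253, 0.0000)
after S1 (triangulate): (-1.2924, 0.4668, 0.5727)
after S2 (kf_track): (-1.3522, -0.9975, -0.9345)

result = (-1.3522, -0.9975, -0.9345)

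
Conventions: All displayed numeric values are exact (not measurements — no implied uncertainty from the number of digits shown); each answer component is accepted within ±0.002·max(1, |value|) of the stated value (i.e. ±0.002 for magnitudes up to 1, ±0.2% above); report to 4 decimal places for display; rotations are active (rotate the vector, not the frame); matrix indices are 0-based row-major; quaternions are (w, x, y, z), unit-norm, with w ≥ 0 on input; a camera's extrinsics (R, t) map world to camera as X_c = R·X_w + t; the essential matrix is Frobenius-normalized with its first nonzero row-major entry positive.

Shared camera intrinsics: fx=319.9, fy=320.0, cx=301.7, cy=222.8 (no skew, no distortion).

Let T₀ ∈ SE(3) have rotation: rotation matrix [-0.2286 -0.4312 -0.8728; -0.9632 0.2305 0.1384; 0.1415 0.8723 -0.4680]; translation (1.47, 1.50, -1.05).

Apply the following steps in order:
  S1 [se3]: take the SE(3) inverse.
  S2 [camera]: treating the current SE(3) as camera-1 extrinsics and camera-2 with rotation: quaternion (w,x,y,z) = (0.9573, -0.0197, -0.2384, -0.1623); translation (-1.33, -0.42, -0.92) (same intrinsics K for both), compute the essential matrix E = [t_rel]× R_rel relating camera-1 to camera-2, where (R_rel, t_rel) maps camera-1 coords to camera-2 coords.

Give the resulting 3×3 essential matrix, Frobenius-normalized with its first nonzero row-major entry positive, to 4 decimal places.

matrix = [0.4472 -0.3632 -0.0112; -0.3094 -0.1252 -0.5867; 0.2202 -0.3267 -0.2390]

after S1 (invert_se3): R=[-0.2286 -0.9632 0.1415; -0.4312 0.2305 0.8723; -0.8728 0.1384 -0.4680], t=(1.9294, 1.2041, 0.5840)
after S2 (essential): [0.4472 -0.3632 -0.0112; -0.3094 -0.1252 -0.5867; 0.2202 -0.3267 -0.2390]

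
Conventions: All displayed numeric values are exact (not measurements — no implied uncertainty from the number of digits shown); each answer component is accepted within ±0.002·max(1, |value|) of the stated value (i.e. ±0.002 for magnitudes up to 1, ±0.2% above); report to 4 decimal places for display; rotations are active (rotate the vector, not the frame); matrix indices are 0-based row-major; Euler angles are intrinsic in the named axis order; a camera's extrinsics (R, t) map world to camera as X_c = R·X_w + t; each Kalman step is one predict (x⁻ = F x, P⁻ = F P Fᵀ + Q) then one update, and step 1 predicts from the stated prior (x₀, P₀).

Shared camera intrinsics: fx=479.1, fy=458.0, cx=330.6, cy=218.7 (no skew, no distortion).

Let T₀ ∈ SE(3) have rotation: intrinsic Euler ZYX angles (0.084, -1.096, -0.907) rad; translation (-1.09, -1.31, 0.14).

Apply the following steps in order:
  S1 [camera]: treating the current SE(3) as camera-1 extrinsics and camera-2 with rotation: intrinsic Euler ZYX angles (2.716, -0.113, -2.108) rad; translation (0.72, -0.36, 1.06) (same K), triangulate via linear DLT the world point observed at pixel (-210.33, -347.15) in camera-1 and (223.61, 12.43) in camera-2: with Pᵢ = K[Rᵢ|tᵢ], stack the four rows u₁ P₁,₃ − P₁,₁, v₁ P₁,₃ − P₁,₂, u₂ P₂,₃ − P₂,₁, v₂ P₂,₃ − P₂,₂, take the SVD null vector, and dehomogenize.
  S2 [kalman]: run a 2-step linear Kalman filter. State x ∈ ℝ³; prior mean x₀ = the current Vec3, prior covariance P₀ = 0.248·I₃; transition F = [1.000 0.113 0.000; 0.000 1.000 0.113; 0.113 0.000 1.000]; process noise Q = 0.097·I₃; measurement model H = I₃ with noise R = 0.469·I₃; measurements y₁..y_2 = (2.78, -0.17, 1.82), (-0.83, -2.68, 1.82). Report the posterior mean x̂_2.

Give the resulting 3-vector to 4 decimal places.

result = (0.6144, -1.6331, 1.4040)

after S1 (triangulate): (1.0072, -1.7931, 0.3682)
after S2 (kf_track): (0.6144, -1.6331, 1.4040)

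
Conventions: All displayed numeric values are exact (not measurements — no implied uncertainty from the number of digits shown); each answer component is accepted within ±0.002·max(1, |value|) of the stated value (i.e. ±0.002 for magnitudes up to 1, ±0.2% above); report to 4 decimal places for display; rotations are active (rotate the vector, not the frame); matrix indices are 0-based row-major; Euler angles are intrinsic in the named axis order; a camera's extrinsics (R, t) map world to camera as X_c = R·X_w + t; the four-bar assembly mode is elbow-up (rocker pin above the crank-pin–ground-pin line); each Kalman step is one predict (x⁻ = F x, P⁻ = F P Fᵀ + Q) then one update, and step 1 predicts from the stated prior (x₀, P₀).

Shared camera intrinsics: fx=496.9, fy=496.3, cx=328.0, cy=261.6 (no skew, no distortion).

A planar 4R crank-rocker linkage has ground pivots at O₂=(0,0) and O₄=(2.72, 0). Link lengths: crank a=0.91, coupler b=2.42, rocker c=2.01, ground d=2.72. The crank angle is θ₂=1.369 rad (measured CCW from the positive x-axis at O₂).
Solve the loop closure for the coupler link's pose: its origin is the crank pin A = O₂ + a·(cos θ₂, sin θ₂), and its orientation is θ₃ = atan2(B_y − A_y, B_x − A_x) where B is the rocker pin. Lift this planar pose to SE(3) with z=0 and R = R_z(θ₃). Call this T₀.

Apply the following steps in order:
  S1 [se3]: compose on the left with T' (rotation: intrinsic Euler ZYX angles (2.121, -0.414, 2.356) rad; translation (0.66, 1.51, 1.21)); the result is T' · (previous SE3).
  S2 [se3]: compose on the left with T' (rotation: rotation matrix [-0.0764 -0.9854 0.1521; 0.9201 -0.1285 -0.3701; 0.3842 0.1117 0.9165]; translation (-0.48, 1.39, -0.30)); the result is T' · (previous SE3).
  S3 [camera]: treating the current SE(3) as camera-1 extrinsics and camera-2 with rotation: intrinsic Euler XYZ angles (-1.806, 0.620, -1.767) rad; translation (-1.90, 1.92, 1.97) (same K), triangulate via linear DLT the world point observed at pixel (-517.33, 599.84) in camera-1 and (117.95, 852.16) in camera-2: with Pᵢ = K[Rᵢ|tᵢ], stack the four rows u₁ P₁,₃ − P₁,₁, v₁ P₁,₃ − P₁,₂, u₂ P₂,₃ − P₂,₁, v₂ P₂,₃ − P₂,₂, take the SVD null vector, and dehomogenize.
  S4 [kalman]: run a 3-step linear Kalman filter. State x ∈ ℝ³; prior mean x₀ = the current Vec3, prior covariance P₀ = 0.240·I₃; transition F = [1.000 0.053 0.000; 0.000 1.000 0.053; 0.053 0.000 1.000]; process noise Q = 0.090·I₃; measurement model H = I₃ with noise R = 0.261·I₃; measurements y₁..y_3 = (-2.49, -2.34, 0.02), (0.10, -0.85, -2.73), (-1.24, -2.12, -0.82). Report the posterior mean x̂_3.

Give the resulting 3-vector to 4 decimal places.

source (fourbar_fk): coupler pose = R=[0.8942 -0.4477 0.0000; 0.4477 0.8942 0.0000; 0.0000 0.0000 1.0000], t=(0.1824, 0.8915, 0.0000)
after S1 (compose_se3): R=[-0.0916 0.8862 0.4542; 0.7547 -0.2357 0.6122; 0.6496 0.3989 -0.6472], t=(1.2426, 1.7657, 1.8606)
after S2 (compose_se3): R=[-0.6379 0.2252 -0.7364; -0.4217 0.6980 0.5787; 0.6444 0.6797 -0.3503], t=(-2.0318, 1.6179, 2.0798)
after S3 (triangulate): (1.6987, -0.1294, 1.5808)
after S4 (kf_track): (-0.8087, -1.6144, -0.9152)

result = (-0.8087, -1.6144, -0.9152)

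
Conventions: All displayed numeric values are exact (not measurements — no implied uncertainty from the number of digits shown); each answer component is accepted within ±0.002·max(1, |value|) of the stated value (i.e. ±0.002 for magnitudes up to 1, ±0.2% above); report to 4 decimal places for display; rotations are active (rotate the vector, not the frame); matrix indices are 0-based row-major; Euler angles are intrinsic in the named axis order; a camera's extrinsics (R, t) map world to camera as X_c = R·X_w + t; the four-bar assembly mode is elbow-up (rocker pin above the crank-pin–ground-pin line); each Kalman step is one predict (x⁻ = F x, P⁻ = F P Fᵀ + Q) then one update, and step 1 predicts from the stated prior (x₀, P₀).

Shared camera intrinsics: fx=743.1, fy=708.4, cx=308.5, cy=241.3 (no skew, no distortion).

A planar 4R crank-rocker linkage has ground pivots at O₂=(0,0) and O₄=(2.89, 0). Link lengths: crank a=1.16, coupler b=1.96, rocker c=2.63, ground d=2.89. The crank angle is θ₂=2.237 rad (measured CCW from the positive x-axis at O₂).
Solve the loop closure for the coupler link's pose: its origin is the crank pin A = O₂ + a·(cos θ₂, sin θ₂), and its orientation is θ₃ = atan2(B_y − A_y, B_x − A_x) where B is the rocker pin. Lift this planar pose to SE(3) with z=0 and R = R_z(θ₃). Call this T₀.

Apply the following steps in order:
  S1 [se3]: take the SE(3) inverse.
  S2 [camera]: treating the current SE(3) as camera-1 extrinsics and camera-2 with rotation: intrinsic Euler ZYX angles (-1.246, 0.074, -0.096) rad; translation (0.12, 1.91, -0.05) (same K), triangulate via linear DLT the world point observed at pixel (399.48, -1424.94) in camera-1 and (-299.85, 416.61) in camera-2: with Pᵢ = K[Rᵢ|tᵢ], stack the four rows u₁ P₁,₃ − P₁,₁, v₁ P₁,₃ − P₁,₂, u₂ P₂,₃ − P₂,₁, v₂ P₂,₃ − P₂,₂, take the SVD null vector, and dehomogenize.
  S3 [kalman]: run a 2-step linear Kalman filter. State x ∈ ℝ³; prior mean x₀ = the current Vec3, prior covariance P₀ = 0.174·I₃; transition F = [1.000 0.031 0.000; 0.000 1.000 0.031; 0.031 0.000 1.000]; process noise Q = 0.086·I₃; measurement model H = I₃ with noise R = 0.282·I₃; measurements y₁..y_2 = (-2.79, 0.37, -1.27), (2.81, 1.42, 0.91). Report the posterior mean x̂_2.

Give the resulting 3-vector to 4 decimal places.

result = (0.7520, 0.2088, 0.4849)

source (fourbar_fk): coupler pose = R=[0.8810 -0.4730 0.0000; 0.4730 0.8810 0.0000; 0.0000 0.0000 1.0000], t=(-0.7169, 0.9120, 0.0000)
after S1 (invert_se3): R=[0.8810 0.4730 0.0000; -0.4730 0.8810 0.0000; 0.0000 0.0000 1.0000], t=(0.2002, -1.1426, 0.0000)
after S2 (triangulate): (0.9574, -1.8514, 1.3718)
after S3 (kf_track): (0.7520, 0.2088, 0.4849)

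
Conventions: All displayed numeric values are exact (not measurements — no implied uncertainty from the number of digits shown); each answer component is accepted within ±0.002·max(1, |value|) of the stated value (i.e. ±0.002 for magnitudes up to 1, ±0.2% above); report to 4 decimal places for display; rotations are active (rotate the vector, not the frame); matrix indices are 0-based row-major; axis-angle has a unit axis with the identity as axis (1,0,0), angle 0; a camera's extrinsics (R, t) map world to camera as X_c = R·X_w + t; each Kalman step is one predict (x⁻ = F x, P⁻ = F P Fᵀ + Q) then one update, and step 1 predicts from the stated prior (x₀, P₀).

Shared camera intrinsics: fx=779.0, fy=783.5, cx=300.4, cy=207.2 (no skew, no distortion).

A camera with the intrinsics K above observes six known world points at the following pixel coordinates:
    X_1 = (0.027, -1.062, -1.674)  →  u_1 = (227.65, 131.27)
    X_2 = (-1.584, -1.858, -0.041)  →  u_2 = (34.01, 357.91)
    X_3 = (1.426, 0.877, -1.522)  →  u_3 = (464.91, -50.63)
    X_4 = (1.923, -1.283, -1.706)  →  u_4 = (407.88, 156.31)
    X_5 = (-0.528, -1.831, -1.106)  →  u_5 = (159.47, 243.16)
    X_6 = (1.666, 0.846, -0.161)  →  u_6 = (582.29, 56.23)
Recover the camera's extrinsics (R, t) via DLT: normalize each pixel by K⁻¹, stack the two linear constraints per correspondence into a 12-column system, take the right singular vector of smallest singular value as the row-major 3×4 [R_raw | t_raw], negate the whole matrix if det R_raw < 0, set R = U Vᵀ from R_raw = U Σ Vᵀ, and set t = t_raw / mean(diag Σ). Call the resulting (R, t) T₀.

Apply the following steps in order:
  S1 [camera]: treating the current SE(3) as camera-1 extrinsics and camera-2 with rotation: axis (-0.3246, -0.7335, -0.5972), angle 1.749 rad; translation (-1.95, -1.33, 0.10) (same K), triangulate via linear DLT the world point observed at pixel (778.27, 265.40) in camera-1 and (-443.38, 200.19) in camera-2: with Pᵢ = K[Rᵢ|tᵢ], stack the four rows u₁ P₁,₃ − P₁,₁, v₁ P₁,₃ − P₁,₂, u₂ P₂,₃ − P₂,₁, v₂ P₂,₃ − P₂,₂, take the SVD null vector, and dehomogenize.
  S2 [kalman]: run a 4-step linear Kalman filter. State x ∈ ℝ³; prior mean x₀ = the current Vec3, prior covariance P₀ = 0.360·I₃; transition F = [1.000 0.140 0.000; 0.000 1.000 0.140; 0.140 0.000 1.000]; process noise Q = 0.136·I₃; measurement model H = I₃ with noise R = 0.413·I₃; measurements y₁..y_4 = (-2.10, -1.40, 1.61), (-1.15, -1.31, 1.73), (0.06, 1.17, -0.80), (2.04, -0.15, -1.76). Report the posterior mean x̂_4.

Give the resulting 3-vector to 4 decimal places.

result = (0.5581, 0.1064, -0.4556)

source (pnp_recover): camera pose = R=[0.9165 0.2794 0.2864; 0.0075 -0.7277 0.6858; 0.4000 -0.6264 -0.6690], t=(0.1298, -0.2699, 4.8598)
after S1 (triangulate): (1.6337, 0.8579, 1.7015)
after S2 (kf_track): (0.5581, 0.1064, -0.4556)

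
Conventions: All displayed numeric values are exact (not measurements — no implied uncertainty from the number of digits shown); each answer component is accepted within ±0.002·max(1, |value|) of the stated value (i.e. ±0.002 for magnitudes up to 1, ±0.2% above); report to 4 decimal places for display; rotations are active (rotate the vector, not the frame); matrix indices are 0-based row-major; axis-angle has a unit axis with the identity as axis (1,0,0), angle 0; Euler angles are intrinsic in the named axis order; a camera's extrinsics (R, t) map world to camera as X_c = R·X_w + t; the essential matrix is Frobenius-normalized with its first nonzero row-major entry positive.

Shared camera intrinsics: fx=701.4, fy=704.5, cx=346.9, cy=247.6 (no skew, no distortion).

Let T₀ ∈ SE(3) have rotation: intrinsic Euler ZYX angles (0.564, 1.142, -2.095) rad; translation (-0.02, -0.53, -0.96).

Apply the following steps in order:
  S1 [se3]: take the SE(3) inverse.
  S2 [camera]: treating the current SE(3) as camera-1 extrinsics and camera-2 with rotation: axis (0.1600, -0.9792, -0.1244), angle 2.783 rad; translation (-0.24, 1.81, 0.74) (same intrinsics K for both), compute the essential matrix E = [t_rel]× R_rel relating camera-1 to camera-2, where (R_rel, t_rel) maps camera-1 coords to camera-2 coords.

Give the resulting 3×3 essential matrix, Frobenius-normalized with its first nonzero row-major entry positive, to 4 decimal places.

after S1 (invert_se3): R=[0.3514 0.2223 -0.9095; -0.3978 -0.8439 -0.3599; -0.8475 0.4883 -0.2081], t=(-0.7483, -0.8008, 0.0421)
after S2 (essential): [0.4787 0.3661 -0.3542; -0.1179 0.3921 0.3771; 0.0008 -0.3843 -0.2319]

matrix = [0.4787 0.3661 -0.3542; -0.1179 0.3921 0.3771; 0.0008 -0.3843 -0.2319]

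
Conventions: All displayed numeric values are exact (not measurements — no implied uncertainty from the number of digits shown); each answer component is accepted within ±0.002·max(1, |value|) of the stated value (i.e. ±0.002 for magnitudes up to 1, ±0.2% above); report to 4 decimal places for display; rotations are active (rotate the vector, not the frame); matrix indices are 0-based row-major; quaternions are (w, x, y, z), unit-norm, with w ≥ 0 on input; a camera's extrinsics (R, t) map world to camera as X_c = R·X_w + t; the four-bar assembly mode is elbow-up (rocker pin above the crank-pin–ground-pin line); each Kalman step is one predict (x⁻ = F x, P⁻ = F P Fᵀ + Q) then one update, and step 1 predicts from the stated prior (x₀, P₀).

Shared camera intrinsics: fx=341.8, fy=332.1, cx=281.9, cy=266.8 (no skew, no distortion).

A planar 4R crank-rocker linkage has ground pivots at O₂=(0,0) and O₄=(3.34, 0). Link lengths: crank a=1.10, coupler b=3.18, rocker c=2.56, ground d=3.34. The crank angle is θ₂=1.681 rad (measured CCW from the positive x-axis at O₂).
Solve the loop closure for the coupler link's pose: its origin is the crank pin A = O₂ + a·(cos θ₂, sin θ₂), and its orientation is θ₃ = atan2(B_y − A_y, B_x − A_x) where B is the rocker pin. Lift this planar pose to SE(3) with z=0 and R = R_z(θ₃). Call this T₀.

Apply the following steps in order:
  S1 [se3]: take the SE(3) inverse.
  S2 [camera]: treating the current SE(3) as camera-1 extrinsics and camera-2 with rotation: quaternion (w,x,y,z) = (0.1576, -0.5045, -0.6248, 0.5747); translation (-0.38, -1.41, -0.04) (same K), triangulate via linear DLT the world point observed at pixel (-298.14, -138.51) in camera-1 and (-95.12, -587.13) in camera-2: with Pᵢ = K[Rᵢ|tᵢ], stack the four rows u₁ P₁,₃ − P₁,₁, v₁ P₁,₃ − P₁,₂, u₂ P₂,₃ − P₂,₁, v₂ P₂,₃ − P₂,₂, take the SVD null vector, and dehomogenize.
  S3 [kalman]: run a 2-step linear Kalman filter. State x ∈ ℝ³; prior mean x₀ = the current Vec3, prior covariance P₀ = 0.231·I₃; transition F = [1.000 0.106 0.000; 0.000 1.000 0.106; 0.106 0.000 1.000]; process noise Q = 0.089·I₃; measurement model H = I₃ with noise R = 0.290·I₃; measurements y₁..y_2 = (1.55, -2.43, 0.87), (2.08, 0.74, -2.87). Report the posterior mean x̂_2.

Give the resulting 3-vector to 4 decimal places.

result = (0.8591, -0.5843, -0.6537)

source (fourbar_fk): coupler pose = R=[0.8987 -0.4386 0.0000; 0.4386 0.8987 0.0000; 0.0000 0.0000 1.0000], t=(-0.1210, 1.0933, 0.0000)
after S1 (invert_se3): R=[0.8987 0.4386 0.0000; -0.4386 0.8987 0.0000; 0.0000 0.0000 1.0000], t=(-0.3708, -1.0356, 0.0000)
after S2 (triangulate): (-1.3520, -1.1962, 1.2436)
after S3 (kf_track): (0.8591, -0.5843, -0.6537)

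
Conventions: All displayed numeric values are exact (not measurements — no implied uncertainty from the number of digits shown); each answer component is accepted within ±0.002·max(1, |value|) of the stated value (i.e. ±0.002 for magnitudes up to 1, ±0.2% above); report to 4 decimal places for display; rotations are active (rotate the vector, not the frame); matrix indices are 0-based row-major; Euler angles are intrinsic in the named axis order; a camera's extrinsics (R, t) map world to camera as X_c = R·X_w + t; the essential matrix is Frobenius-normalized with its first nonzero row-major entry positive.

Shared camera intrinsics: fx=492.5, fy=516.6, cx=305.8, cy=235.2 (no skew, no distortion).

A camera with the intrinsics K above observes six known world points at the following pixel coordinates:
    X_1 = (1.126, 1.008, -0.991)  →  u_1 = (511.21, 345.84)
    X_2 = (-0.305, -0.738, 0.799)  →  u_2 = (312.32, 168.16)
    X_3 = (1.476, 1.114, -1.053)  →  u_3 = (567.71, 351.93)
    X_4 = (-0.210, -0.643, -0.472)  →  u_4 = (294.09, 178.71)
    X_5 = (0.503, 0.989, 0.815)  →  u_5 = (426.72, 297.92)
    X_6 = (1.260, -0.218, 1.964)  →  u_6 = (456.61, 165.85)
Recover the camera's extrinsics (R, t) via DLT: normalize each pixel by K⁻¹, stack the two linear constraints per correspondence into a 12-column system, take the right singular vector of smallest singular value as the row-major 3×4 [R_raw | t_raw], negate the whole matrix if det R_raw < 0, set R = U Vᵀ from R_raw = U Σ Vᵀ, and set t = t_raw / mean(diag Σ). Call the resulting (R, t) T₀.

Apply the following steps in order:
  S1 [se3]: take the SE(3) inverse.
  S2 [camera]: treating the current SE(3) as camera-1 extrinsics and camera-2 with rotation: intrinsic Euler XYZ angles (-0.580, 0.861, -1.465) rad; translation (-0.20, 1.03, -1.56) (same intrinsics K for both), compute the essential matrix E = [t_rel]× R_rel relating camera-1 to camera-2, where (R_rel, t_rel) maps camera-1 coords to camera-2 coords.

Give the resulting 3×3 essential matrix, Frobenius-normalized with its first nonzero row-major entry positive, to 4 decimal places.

matrix = [0.3519 -0.0661 0.2456; -0.3389 0.3984 -0.2805; -0.3273 -0.5754 -0.1449]

source (pnp_recover): camera pose = R=[0.9208 0.3128 0.2331; -0.2842 0.9472 -0.1484; -0.2672 0.0703 0.9611], t=(0.4001, 0.0001, 4.8297)
after S1 (invert_se3): R=[0.9208 -0.2842 -0.2672; 0.3128 0.9472 0.0703; 0.2331 -0.1484 0.9611], t=(0.9223, -0.4649, -4.7349)
after S2 (essential): [0.3519 -0.0661 0.2456; -0.3389 0.3984 -0.2805; -0.3273 -0.5754 -0.1449]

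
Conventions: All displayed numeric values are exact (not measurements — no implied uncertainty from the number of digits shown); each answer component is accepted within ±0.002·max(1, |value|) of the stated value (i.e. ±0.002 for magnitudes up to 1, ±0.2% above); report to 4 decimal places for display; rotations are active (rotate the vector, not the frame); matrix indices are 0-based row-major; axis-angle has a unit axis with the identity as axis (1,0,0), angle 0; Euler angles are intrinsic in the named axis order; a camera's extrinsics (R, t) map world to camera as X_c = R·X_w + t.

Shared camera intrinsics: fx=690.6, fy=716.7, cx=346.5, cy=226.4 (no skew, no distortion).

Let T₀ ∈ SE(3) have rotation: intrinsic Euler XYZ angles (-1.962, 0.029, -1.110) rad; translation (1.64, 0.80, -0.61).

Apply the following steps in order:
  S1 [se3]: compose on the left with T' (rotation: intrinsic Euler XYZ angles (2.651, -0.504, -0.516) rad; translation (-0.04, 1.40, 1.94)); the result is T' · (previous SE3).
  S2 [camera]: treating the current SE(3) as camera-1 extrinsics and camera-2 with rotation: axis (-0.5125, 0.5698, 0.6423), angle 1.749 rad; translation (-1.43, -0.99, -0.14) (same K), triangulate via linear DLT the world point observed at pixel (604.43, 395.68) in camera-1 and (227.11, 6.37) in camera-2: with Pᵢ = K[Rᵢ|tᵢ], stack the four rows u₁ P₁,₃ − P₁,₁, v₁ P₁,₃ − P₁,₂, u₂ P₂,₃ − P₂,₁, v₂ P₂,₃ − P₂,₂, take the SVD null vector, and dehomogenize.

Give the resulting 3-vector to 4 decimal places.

after S1 (compose_se3): R=[0.0787 0.7920 0.6054; -0.5281 0.5482 -0.6486; -0.8456 -0.2686 0.4614], t=(1.8493, 1.3373, 1.5820)
after S2 (triangulate): (-1.9419, -1.1335, 1.1985)

result = (-1.9419, -1.1335, 1.1985)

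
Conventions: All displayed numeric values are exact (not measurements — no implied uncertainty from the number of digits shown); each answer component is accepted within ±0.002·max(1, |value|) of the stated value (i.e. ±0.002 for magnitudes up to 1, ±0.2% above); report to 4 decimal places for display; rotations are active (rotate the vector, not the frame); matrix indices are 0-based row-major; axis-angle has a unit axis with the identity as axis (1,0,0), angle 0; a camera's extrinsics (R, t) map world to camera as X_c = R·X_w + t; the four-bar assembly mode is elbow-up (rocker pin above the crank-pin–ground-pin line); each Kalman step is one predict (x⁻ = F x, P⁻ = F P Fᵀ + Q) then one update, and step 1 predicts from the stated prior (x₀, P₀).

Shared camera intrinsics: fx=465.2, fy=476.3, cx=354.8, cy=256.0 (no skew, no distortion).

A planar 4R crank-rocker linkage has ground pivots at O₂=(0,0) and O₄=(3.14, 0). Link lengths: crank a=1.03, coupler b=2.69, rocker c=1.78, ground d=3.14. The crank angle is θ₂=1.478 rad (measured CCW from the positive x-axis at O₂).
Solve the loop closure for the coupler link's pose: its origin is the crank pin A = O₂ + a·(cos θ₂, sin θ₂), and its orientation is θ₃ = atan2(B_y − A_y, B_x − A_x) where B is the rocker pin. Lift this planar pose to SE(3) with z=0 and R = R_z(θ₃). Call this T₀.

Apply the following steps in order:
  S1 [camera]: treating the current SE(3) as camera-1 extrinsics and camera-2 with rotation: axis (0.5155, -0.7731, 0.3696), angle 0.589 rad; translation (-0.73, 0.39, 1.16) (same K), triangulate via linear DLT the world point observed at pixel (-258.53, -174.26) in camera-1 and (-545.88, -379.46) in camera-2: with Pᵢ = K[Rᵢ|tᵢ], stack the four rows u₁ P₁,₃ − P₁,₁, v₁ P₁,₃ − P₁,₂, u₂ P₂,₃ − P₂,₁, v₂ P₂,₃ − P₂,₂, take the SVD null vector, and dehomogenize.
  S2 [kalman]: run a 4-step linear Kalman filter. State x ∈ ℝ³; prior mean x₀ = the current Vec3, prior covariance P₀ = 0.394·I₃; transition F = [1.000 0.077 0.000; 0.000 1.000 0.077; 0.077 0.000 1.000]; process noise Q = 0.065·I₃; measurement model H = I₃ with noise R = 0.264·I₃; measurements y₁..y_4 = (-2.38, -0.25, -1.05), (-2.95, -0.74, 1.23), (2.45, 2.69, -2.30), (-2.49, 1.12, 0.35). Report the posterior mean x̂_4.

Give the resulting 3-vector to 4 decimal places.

result = (-1.1645, 0.8613, -0.3925)

source (fourbar_fk): coupler pose = R=[0.9658 -0.2593 0.0000; 0.2593 0.9658 0.0000; 0.0000 0.0000 1.0000], t=(0.0954, 1.0256, 0.0000)
after S1 (triangulate): (-1.0561, -1.2114, 0.4630)
after S2 (kf_track): (-1.1645, 0.8613, -0.3925)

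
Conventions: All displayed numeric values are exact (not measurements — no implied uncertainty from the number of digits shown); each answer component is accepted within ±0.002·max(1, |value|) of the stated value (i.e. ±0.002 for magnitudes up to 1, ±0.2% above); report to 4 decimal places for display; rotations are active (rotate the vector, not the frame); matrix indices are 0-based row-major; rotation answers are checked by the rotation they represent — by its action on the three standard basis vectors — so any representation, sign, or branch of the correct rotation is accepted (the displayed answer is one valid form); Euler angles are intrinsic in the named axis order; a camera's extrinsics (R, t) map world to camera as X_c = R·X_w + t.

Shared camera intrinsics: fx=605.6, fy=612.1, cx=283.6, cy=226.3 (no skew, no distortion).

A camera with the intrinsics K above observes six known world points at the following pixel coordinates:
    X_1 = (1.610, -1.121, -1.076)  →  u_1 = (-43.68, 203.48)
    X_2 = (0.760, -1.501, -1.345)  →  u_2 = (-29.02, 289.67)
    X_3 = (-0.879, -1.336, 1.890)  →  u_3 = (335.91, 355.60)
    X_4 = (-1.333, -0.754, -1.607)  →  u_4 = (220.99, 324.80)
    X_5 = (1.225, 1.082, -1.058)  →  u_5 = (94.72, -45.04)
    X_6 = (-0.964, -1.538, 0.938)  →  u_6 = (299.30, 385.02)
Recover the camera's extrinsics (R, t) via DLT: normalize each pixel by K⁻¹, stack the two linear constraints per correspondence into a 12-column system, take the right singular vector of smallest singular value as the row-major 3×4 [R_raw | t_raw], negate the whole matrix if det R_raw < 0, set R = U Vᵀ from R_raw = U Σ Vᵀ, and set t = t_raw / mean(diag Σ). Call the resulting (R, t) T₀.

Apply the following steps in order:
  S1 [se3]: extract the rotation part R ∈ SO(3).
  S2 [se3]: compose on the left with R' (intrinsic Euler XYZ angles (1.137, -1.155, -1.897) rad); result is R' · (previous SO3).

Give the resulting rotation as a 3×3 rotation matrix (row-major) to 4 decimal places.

rotation (matrix) = ((-0.4424, -0.3654, -0.8190), (0.2868, 0.8076, -0.5153), (0.8497, -0.4629, -0.2525))

source (pnp_recover): camera pose = R=[-0.8157 0.3954 0.4223; -0.3710 -0.9176 0.1426; 0.4439 -0.0403 0.8952], t=(-0.4300, -0.4600, 5.0900)
after S1 (rot_of_se3): [-0.8157 0.3954 0.4223; -0.3710 -0.9176 0.1426; 0.4439 -0.0403 0.8952]
after S2 (compose_so3): [-0.4424 -0.3654 -0.8190; 0.2868 0.8076 -0.5153; 0.8497 -0.4629 -0.2525]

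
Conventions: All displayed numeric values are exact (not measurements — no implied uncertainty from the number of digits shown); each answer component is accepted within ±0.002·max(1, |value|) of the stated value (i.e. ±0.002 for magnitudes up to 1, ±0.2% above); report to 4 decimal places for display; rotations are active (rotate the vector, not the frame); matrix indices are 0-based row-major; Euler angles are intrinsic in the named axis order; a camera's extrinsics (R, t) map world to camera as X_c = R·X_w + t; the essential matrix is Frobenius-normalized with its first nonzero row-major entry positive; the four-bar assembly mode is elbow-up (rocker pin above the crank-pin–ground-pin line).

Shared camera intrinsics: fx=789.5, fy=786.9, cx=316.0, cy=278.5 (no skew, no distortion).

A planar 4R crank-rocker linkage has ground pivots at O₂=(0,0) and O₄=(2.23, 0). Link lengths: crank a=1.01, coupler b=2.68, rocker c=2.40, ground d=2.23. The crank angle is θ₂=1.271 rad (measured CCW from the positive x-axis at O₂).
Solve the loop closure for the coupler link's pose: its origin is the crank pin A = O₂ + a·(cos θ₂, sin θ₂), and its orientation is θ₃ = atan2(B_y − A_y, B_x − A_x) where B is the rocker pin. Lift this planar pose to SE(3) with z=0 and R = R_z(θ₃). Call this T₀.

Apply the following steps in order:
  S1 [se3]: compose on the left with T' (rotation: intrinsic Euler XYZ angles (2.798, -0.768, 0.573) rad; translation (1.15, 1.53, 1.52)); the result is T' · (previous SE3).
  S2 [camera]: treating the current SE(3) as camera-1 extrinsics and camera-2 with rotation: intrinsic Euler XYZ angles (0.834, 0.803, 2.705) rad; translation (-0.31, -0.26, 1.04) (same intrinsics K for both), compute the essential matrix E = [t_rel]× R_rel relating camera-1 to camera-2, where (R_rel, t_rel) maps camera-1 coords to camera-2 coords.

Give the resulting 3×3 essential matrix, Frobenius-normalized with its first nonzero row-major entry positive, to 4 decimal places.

source (fourbar_fk): coupler pose = R=[0.8505 -0.5260 0.0000; 0.5260 0.8505 0.0000; 0.0000 0.0000 1.0000], t=(0.2983, 0.9650, 0.0000)
after S1 (compose_se3): R=[0.3089 -0.6496 -0.6947; -0.9508 -0.1930 -0.2423; 0.0233 0.7354 -0.6773], t=(0.9540, 0.6781, 2.0259)
after S2 (essential): [0.5521 0.1473 -0.2885; 0.3707 -0.5149 0.2454; -0.1545 -0.2354 0.2196]

matrix = [0.5521 0.1473 -0.2885; 0.3707 -0.5149 0.2454; -0.1545 -0.2354 0.2196]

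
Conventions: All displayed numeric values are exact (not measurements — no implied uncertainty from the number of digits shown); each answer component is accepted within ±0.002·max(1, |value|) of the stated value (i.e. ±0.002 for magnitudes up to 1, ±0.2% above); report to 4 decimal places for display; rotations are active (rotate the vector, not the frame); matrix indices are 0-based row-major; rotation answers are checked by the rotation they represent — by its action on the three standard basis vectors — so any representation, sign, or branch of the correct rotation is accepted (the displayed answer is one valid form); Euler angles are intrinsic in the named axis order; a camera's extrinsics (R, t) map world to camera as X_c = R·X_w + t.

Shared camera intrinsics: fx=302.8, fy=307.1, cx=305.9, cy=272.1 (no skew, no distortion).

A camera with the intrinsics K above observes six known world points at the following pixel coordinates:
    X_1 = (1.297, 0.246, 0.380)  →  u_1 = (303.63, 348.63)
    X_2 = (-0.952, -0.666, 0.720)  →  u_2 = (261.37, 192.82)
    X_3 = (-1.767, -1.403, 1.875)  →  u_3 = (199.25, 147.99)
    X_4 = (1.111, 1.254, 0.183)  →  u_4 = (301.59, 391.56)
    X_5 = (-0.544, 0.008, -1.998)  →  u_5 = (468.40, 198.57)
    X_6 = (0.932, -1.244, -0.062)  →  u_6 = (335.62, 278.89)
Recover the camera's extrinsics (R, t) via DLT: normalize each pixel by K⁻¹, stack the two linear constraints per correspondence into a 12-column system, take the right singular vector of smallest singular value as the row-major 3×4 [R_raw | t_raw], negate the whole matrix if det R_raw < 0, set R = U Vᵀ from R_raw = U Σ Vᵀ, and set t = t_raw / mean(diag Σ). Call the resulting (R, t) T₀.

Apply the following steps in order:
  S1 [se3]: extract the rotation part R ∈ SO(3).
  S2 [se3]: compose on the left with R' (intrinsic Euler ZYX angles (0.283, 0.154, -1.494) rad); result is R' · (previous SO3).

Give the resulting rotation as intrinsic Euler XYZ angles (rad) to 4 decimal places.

rotation (euler_xyz) = (0.5359, -1.5110, -3.1058)

source (pnp_recover): camera pose = R=[0.2097 -0.1665 -0.9635; 0.8879 0.4450 0.1164; 0.4093 -0.8799 0.2412], t=(0.1000, -0.1400, 4.2698)
after S1 (rot_of_se3): [0.2097 -0.1665 -0.9635; 0.8879 0.4450 0.1164; 0.4093 -0.8799 0.2412]
after S2 (compose_so3): [-0.0598 0.0021 -0.9982; 0.4786 -0.8775 -0.0305; -0.8760 -0.4796 0.0514]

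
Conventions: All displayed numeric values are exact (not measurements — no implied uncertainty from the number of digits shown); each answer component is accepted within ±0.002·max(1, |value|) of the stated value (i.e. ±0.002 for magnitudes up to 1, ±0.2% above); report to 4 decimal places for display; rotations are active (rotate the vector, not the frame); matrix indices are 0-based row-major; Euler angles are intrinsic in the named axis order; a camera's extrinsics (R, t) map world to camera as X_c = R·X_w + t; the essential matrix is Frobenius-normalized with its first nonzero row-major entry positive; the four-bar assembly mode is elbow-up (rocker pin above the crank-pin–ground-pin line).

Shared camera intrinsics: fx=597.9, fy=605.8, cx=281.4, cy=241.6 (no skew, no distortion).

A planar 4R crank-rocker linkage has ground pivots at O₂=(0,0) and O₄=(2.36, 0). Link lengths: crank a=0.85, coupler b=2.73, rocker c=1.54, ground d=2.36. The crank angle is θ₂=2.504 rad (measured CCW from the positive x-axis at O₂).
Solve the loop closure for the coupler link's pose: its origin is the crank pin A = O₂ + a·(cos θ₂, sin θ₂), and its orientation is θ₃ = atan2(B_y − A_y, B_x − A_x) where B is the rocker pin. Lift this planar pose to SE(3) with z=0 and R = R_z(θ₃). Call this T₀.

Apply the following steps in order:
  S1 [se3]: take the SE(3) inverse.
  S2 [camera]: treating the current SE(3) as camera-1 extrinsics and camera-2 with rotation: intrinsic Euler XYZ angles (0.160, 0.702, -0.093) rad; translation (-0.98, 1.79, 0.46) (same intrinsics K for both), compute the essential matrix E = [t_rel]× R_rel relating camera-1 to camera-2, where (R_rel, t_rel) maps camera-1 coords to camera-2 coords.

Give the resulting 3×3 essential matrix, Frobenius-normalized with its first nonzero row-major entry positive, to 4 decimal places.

matrix = [0.4061 0.0372 -0.4520; 0.0335 -0.0685 -0.4227; 0.5426 0.2210 0.3190]

source (fourbar_fk): coupler pose = R=[0.9368 -0.3500 0.0000; 0.3500 0.9368 0.0000; 0.0000 0.0000 1.0000], t=(-0.6830, 0.5060, 0.0000)
after S1 (invert_se3): R=[0.9368 0.3500 0.0000; -0.3500 0.9368 0.0000; 0.0000 0.0000 1.0000], t=(0.4627, -0.7130, 0.0000)
after S2 (essential): [0.4061 0.0372 -0.4520; 0.0335 -0.0685 -0.4227; 0.5426 0.2210 0.3190]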